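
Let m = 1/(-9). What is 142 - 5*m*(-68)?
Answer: 938/9 ≈ 104.22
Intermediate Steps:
m = -1/9 (m = 1*(-1/9) = -1/9 ≈ -0.11111)
142 - 5*m*(-68) = 142 - 5*(-1/9)*(-68) = 142 + (5/9)*(-68) = 142 - 340/9 = 938/9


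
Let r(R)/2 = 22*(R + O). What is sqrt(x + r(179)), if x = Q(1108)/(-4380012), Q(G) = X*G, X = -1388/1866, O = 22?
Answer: sqrt(20931678675514237566)/48649419 ≈ 94.042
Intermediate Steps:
X = -694/933 (X = -1388*1/1866 = -694/933 ≈ -0.74384)
Q(G) = -694*G/933
r(R) = 968 + 44*R (r(R) = 2*(22*(R + 22)) = 2*(22*(22 + R)) = 2*(484 + 22*R) = 968 + 44*R)
x = 192238/1021637799 (x = -694/933*1108/(-4380012) = -768952/933*(-1/4380012) = 192238/1021637799 ≈ 0.00018817)
sqrt(x + r(179)) = sqrt(192238/1021637799 + (968 + 44*179)) = sqrt(192238/1021637799 + (968 + 7876)) = sqrt(192238/1021637799 + 8844) = sqrt(9035364886594/1021637799) = sqrt(20931678675514237566)/48649419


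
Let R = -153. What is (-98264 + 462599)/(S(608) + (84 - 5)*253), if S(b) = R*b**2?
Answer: -72867/11307721 ≈ -0.0064440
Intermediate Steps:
S(b) = -153*b**2
(-98264 + 462599)/(S(608) + (84 - 5)*253) = (-98264 + 462599)/(-153*608**2 + (84 - 5)*253) = 364335/(-153*369664 + 79*253) = 364335/(-56558592 + 19987) = 364335/(-56538605) = 364335*(-1/56538605) = -72867/11307721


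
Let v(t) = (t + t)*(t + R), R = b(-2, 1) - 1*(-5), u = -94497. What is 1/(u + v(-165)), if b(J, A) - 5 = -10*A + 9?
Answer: -1/43017 ≈ -2.3247e-5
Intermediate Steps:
b(J, A) = 14 - 10*A (b(J, A) = 5 + (-10*A + 9) = 5 + (9 - 10*A) = 14 - 10*A)
R = 9 (R = (14 - 10*1) - 1*(-5) = (14 - 10) + 5 = 4 + 5 = 9)
v(t) = 2*t*(9 + t) (v(t) = (t + t)*(t + 9) = (2*t)*(9 + t) = 2*t*(9 + t))
1/(u + v(-165)) = 1/(-94497 + 2*(-165)*(9 - 165)) = 1/(-94497 + 2*(-165)*(-156)) = 1/(-94497 + 51480) = 1/(-43017) = -1/43017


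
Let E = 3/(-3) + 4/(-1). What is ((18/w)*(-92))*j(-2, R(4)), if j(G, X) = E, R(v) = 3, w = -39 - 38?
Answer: -8280/77 ≈ -107.53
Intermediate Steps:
w = -77
E = -5 (E = 3*(-⅓) + 4*(-1) = -1 - 4 = -5)
j(G, X) = -5
((18/w)*(-92))*j(-2, R(4)) = ((18/(-77))*(-92))*(-5) = ((18*(-1/77))*(-92))*(-5) = -18/77*(-92)*(-5) = (1656/77)*(-5) = -8280/77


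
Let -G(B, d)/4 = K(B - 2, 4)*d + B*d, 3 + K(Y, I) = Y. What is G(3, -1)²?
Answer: 16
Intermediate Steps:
K(Y, I) = -3 + Y
G(B, d) = -4*B*d - 4*d*(-5 + B) (G(B, d) = -4*((-3 + (B - 2))*d + B*d) = -4*((-3 + (-2 + B))*d + B*d) = -4*((-5 + B)*d + B*d) = -4*(d*(-5 + B) + B*d) = -4*(B*d + d*(-5 + B)) = -4*B*d - 4*d*(-5 + B))
G(3, -1)² = (4*(-1)*(5 - 2*3))² = (4*(-1)*(5 - 6))² = (4*(-1)*(-1))² = 4² = 16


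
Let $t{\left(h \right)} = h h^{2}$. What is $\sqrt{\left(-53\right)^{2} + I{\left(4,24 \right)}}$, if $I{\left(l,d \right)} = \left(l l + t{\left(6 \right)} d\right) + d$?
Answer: $\sqrt{8033} \approx 89.627$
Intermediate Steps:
$t{\left(h \right)} = h^{3}$
$I{\left(l,d \right)} = l^{2} + 217 d$ ($I{\left(l,d \right)} = \left(l l + 6^{3} d\right) + d = \left(l^{2} + 216 d\right) + d = l^{2} + 217 d$)
$\sqrt{\left(-53\right)^{2} + I{\left(4,24 \right)}} = \sqrt{\left(-53\right)^{2} + \left(4^{2} + 217 \cdot 24\right)} = \sqrt{2809 + \left(16 + 5208\right)} = \sqrt{2809 + 5224} = \sqrt{8033}$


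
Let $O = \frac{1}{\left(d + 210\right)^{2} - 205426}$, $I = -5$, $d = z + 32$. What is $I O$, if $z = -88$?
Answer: $\frac{1}{36342} \approx 2.7516 \cdot 10^{-5}$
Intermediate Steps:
$d = -56$ ($d = -88 + 32 = -56$)
$O = - \frac{1}{181710}$ ($O = \frac{1}{\left(-56 + 210\right)^{2} - 205426} = \frac{1}{154^{2} - 205426} = \frac{1}{23716 - 205426} = \frac{1}{-181710} = - \frac{1}{181710} \approx -5.5033 \cdot 10^{-6}$)
$I O = \left(-5\right) \left(- \frac{1}{181710}\right) = \frac{1}{36342}$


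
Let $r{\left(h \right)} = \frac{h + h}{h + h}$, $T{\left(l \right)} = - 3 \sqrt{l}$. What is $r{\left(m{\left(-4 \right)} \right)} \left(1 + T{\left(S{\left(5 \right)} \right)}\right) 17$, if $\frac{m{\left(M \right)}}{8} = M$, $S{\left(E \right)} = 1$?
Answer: $-34$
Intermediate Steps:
$m{\left(M \right)} = 8 M$
$r{\left(h \right)} = 1$ ($r{\left(h \right)} = \frac{2 h}{2 h} = 2 h \frac{1}{2 h} = 1$)
$r{\left(m{\left(-4 \right)} \right)} \left(1 + T{\left(S{\left(5 \right)} \right)}\right) 17 = 1 \left(1 - 3 \sqrt{1}\right) 17 = 1 \left(1 - 3\right) 17 = 1 \left(-2\right) 17 = \left(-2\right) 17 = -34$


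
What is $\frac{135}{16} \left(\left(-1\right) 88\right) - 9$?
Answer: $- \frac{1503}{2} \approx -751.5$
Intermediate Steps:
$\frac{135}{16} \left(\left(-1\right) 88\right) - 9 = 135 \cdot \frac{1}{16} \left(-88\right) - 9 = \frac{135}{16} \left(-88\right) - 9 = - \frac{1485}{2} - 9 = - \frac{1503}{2}$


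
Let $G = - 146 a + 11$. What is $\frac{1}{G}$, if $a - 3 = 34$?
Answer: $- \frac{1}{5391} \approx -0.00018549$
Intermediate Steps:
$a = 37$ ($a = 3 + 34 = 37$)
$G = -5391$ ($G = \left(-146\right) 37 + 11 = -5402 + 11 = -5391$)
$\frac{1}{G} = \frac{1}{-5391} = - \frac{1}{5391}$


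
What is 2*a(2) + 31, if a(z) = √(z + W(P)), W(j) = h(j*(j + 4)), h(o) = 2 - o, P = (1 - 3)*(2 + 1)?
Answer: 31 + 4*I*√2 ≈ 31.0 + 5.6569*I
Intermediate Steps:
P = -6 (P = -2*3 = -6)
W(j) = 2 - j*(4 + j) (W(j) = 2 - j*(j + 4) = 2 - j*(4 + j))
a(z) = √(-10 + z) (a(z) = √(z + (2 - 1*(-6)*(4 - 6))) = √(z + (2 - 1*(-6)*(-2))) = √(z + (2 - 12)) = √(z - 10) = √(-10 + z))
2*a(2) + 31 = 2*√(-10 + 2) + 31 = 2*√(-8) + 31 = 2*(2*I*√2) + 31 = 4*I*√2 + 31 = 31 + 4*I*√2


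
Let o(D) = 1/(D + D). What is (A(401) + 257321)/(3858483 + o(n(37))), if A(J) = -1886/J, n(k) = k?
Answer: 7635603790/114496624943 ≈ 0.066688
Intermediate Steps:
o(D) = 1/(2*D)
(A(401) + 257321)/(3858483 + o(n(37))) = (-1886/401 + 257321)/(3858483 + (½)/37) = (-1886*1/401 + 257321)/(3858483 + (½)*(1/37)) = (-1886/401 + 257321)/(3858483 + 1/74) = 103183835/(401*(285527743/74)) = (103183835/401)*(74/285527743) = 7635603790/114496624943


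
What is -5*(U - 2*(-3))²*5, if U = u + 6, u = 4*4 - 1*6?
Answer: -12100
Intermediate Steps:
u = 10 (u = 16 - 6 = 10)
U = 16 (U = 10 + 6 = 16)
-5*(U - 2*(-3))²*5 = -5*(16 - 2*(-3))²*5 = -5*(16 + 6)²*5 = -5*22²*5 = -5*484*5 = -2420*5 = -12100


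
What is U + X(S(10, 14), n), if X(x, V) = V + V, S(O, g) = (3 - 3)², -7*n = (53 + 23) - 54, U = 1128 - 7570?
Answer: -45138/7 ≈ -6448.3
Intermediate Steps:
U = -6442
n = -22/7 (n = -((53 + 23) - 54)/7 = -(76 - 54)/7 = -⅐*22 = -22/7 ≈ -3.1429)
S(O, g) = 0 (S(O, g) = 0² = 0)
X(x, V) = 2*V
U + X(S(10, 14), n) = -6442 + 2*(-22/7) = -6442 - 44/7 = -45138/7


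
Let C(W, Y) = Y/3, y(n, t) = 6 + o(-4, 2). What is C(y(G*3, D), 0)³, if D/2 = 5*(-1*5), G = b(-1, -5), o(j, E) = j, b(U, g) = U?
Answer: 0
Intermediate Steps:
G = -1
D = -50 (D = 2*(5*(-1*5)) = 2*(5*(-5)) = 2*(-25) = -50)
y(n, t) = 2 (y(n, t) = 6 - 4 = 2)
C(W, Y) = Y/3 (C(W, Y) = Y*(⅓) = Y/3)
C(y(G*3, D), 0)³ = ((⅓)*0)³ = 0³ = 0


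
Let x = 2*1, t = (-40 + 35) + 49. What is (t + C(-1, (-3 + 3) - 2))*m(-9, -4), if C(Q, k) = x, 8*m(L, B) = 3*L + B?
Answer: -713/4 ≈ -178.25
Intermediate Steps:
m(L, B) = B/8 + 3*L/8 (m(L, B) = (3*L + B)/8 = (B + 3*L)/8 = B/8 + 3*L/8)
t = 44 (t = -5 + 49 = 44)
x = 2
C(Q, k) = 2
(t + C(-1, (-3 + 3) - 2))*m(-9, -4) = (44 + 2)*((⅛)*(-4) + (3/8)*(-9)) = 46*(-½ - 27/8) = 46*(-31/8) = -713/4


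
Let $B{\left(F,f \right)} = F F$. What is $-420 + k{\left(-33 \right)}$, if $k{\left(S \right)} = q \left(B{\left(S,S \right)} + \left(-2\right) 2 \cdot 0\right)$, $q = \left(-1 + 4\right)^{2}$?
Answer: $9381$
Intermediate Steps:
$B{\left(F,f \right)} = F^{2}$
$q = 9$ ($q = 3^{2} = 9$)
$k{\left(S \right)} = 9 S^{2}$ ($k{\left(S \right)} = 9 \left(S^{2} + \left(-2\right) 2 \cdot 0\right) = 9 \left(S^{2} - 0\right) = 9 \left(S^{2} + 0\right) = 9 S^{2}$)
$-420 + k{\left(-33 \right)} = -420 + 9 \left(-33\right)^{2} = -420 + 9 \cdot 1089 = -420 + 9801 = 9381$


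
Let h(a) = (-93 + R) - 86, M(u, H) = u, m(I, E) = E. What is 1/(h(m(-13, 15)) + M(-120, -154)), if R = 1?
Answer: -1/298 ≈ -0.0033557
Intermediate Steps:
h(a) = -178 (h(a) = (-93 + 1) - 86 = -92 - 86 = -178)
1/(h(m(-13, 15)) + M(-120, -154)) = 1/(-178 - 120) = 1/(-298) = -1/298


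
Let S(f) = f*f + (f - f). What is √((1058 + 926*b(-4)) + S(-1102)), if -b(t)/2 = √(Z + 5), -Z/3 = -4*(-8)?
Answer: √(1215462 - 1852*I*√91) ≈ 1102.5 - 8.012*I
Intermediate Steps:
Z = -96 (Z = -(-12)*(-8) = -3*32 = -96)
b(t) = -2*I*√91 (b(t) = -2*√(-96 + 5) = -2*I*√91)
S(f) = f² (S(f) = f² + 0 = f²)
√((1058 + 926*b(-4)) + S(-1102)) = √((1058 + 926*(-2*I*√91)) + (-1102)²) = √((1058 - 1852*I*√91) + 1214404) = √(1215462 - 1852*I*√91)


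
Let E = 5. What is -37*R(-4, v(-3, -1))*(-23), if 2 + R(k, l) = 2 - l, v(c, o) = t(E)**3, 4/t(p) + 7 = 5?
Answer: 6808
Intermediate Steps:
t(p) = -2 (t(p) = 4/(-7 + 5) = 4/(-2) = 4*(-1/2) = -2)
v(c, o) = -8 (v(c, o) = (-2)**3 = -8)
R(k, l) = -l (R(k, l) = -2 + (2 - l) = -l)
-37*R(-4, v(-3, -1))*(-23) = -(-37)*(-8)*(-23) = -37*8*(-23) = -296*(-23) = 6808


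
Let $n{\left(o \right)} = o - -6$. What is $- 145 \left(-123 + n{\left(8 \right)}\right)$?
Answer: $15805$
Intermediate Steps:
$n{\left(o \right)} = 6 + o$ ($n{\left(o \right)} = o + 6 = 6 + o$)
$- 145 \left(-123 + n{\left(8 \right)}\right) = - 145 \left(-123 + \left(6 + 8\right)\right) = - 145 \left(-123 + 14\right) = \left(-145\right) \left(-109\right) = 15805$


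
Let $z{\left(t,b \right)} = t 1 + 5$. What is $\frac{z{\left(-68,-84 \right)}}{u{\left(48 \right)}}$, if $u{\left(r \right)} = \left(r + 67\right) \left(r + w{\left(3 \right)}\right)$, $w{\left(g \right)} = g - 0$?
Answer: $- \frac{21}{1955} \approx -0.010742$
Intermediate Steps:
$w{\left(g \right)} = g$ ($w{\left(g \right)} = g + 0 = g$)
$z{\left(t,b \right)} = 5 + t$ ($z{\left(t,b \right)} = t + 5 = 5 + t$)
$u{\left(r \right)} = \left(3 + r\right) \left(67 + r\right)$ ($u{\left(r \right)} = \left(r + 67\right) \left(r + 3\right) = \left(67 + r\right) \left(3 + r\right) = \left(3 + r\right) \left(67 + r\right)$)
$\frac{z{\left(-68,-84 \right)}}{u{\left(48 \right)}} = \frac{5 - 68}{201 + 48^{2} + 70 \cdot 48} = - \frac{63}{201 + 2304 + 3360} = - \frac{63}{5865} = \left(-63\right) \frac{1}{5865} = - \frac{21}{1955}$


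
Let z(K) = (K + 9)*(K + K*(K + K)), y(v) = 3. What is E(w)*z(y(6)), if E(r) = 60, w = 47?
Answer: 15120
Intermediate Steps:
z(K) = (9 + K)*(K + 2*K²) (z(K) = (9 + K)*(K + K*(2*K)) = (9 + K)*(K + 2*K²))
E(w)*z(y(6)) = 60*(3*(9 + 2*3² + 19*3)) = 60*(3*(9 + 2*9 + 57)) = 60*(3*(9 + 18 + 57)) = 60*(3*84) = 60*252 = 15120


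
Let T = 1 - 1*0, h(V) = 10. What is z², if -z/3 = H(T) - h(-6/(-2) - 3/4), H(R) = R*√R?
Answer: 729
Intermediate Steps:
T = 1 (T = 1 + 0 = 1)
H(R) = R^(3/2)
z = 27 (z = -3*(1^(3/2) - 1*10) = -3*(1 - 10) = -3*(-9) = 27)
z² = 27² = 729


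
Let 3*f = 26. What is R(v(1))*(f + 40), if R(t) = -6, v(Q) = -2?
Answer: -292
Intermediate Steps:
f = 26/3 (f = (1/3)*26 = 26/3 ≈ 8.6667)
R(v(1))*(f + 40) = -6*(26/3 + 40) = -6*146/3 = -292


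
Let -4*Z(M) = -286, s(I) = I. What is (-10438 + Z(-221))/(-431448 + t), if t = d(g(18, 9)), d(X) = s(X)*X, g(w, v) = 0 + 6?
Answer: 6911/287608 ≈ 0.024029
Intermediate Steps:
Z(M) = 143/2 (Z(M) = -¼*(-286) = 143/2)
g(w, v) = 6
d(X) = X² (d(X) = X*X = X²)
t = 36 (t = 6² = 36)
(-10438 + Z(-221))/(-431448 + t) = (-10438 + 143/2)/(-431448 + 36) = -20733/2/(-431412) = -20733/2*(-1/431412) = 6911/287608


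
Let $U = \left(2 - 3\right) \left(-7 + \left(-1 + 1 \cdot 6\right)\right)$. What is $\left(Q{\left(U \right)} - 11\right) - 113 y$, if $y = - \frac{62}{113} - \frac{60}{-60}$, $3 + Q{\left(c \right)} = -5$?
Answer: $-70$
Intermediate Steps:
$U = 2$ ($U = - (-7 + \left(-1 + 6\right)) = - (-7 + 5) = \left(-1\right) \left(-2\right) = 2$)
$Q{\left(c \right)} = -8$ ($Q{\left(c \right)} = -3 - 5 = -8$)
$y = \frac{51}{113}$ ($y = \left(-62\right) \frac{1}{113} - -1 = - \frac{62}{113} + 1 = \frac{51}{113} \approx 0.45133$)
$\left(Q{\left(U \right)} - 11\right) - 113 y = \left(-8 - 11\right) - 51 = -19 - 51 = -70$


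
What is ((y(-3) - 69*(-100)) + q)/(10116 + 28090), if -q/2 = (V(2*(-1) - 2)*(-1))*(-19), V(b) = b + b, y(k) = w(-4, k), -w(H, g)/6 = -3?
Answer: 3611/19103 ≈ 0.18903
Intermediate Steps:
w(H, g) = 18 (w(H, g) = -6*(-3) = 18)
y(k) = 18
V(b) = 2*b
q = 304 (q = -2*(2*(2*(-1) - 2))*(-1)*(-19) = -2*(2*(-2 - 2))*(-1)*(-19) = -2*(2*(-4))*(-1)*(-19) = -2*(-8*(-1))*(-19) = -16*(-19) = -2*(-152) = 304)
((y(-3) - 69*(-100)) + q)/(10116 + 28090) = ((18 - 69*(-100)) + 304)/(10116 + 28090) = ((18 + 6900) + 304)/38206 = (6918 + 304)*(1/38206) = 7222*(1/38206) = 3611/19103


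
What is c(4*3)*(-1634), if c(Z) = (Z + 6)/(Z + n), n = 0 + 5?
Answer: -29412/17 ≈ -1730.1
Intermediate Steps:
n = 5
c(Z) = (6 + Z)/(5 + Z) (c(Z) = (Z + 6)/(Z + 5) = (6 + Z)/(5 + Z))
c(4*3)*(-1634) = ((6 + 4*3)/(5 + 4*3))*(-1634) = ((6 + 12)/(5 + 12))*(-1634) = (18/17)*(-1634) = -29412/17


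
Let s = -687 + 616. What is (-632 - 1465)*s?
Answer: 148887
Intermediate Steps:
s = -71
(-632 - 1465)*s = (-632 - 1465)*(-71) = -2097*(-71) = 148887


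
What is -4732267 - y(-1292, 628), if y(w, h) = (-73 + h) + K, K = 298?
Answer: -4733120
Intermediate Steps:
y(w, h) = 225 + h (y(w, h) = (-73 + h) + 298 = 225 + h)
-4732267 - y(-1292, 628) = -4732267 - (225 + 628) = -4732267 - 1*853 = -4732267 - 853 = -4733120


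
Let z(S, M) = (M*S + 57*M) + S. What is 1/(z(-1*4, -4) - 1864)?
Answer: -1/2080 ≈ -0.00048077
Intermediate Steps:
z(S, M) = S + 57*M + M*S (z(S, M) = (57*M + M*S) + S = S + 57*M + M*S)
1/(z(-1*4, -4) - 1864) = 1/((-1*4 + 57*(-4) - (-4)*4) - 1864) = 1/((-4 - 228 - 4*(-4)) - 1864) = 1/((-4 - 228 + 16) - 1864) = 1/(-216 - 1864) = 1/(-2080) = -1/2080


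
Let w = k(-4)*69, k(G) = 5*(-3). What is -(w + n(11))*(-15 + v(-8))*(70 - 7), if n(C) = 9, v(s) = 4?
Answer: -711018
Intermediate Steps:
k(G) = -15
w = -1035 (w = -15*69 = -1035)
-(w + n(11))*(-15 + v(-8))*(70 - 7) = -(-1035 + 9)*(-15 + 4)*(70 - 7) = -(-1026)*(-11*63) = -(-1026)*(-693) = -1*711018 = -711018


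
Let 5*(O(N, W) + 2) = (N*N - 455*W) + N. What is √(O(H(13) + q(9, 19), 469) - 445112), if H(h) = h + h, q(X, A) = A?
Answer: I*√487379 ≈ 698.13*I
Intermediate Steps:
H(h) = 2*h
O(N, W) = -2 - 91*W + N/5 + N²/5 (O(N, W) = -2 + ((N*N - 455*W) + N)/5 = -2 + ((N² - 455*W) + N)/5 = -2 + (N + N² - 455*W)/5 = -2 + (-91*W + N/5 + N²/5) = -2 - 91*W + N/5 + N²/5)
√(O(H(13) + q(9, 19), 469) - 445112) = √((-2 - 91*469 + (2*13 + 19)/5 + (2*13 + 19)²/5) - 445112) = √((-2 - 42679 + (26 + 19)/5 + (26 + 19)²/5) - 445112) = √((-2 - 42679 + (⅕)*45 + (⅕)*45²) - 445112) = √((-2 - 42679 + 9 + (⅕)*2025) - 445112) = √((-2 - 42679 + 9 + 405) - 445112) = √(-42267 - 445112) = √(-487379) = I*√487379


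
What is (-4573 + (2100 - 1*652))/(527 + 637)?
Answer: -3125/1164 ≈ -2.6847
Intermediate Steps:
(-4573 + (2100 - 1*652))/(527 + 637) = (-4573 + (2100 - 652))/1164 = (-4573 + 1448)*(1/1164) = -3125*1/1164 = -3125/1164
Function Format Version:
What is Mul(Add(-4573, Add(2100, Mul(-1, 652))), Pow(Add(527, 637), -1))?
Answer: Rational(-3125, 1164) ≈ -2.6847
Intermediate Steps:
Mul(Add(-4573, Add(2100, Mul(-1, 652))), Pow(Add(527, 637), -1)) = Mul(Add(-4573, Add(2100, -652)), Pow(1164, -1)) = Mul(Add(-4573, 1448), Rational(1, 1164)) = Mul(-3125, Rational(1, 1164)) = Rational(-3125, 1164)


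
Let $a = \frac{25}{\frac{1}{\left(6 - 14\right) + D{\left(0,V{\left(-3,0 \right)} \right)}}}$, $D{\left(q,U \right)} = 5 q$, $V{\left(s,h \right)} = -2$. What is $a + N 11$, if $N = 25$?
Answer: $75$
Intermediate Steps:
$a = -200$ ($a = \frac{25}{\frac{1}{\left(6 - 14\right) + 5 \cdot 0}} = \frac{25}{\frac{1}{\left(6 - 14\right) + 0}} = \frac{25}{\frac{1}{-8 + 0}} = \frac{25}{\frac{1}{-8}} = \frac{25}{- \frac{1}{8}} = 25 \left(-8\right) = -200$)
$a + N 11 = -200 + 25 \cdot 11 = -200 + 275 = 75$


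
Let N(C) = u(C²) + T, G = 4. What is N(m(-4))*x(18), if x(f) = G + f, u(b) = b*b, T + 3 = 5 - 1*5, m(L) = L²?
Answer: 1441726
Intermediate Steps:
T = -3 (T = -3 + (5 - 1*5) = -3 + (5 - 5) = -3 + 0 = -3)
u(b) = b²
x(f) = 4 + f
N(C) = -3 + C⁴ (N(C) = (C²)² - 3 = C⁴ - 3 = -3 + C⁴)
N(m(-4))*x(18) = (-3 + ((-4)²)⁴)*(4 + 18) = (-3 + 16⁴)*22 = (-3 + 65536)*22 = 65533*22 = 1441726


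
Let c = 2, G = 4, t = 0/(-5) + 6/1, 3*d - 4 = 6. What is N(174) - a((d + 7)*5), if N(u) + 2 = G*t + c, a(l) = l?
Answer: -83/3 ≈ -27.667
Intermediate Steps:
d = 10/3 (d = 4/3 + (1/3)*6 = 4/3 + 2 = 10/3 ≈ 3.3333)
t = 6 (t = 0*(-1/5) + 6*1 = 0 + 6 = 6)
N(u) = 24 (N(u) = -2 + (4*6 + 2) = -2 + (24 + 2) = -2 + 26 = 24)
N(174) - a((d + 7)*5) = 24 - (10/3 + 7)*5 = 24 - 31*5/3 = 24 - 1*155/3 = 24 - 155/3 = -83/3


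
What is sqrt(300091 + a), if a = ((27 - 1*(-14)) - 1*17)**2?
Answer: sqrt(300667) ≈ 548.33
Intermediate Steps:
a = 576 (a = ((27 + 14) - 17)**2 = (41 - 17)**2 = 24**2 = 576)
sqrt(300091 + a) = sqrt(300091 + 576) = sqrt(300667)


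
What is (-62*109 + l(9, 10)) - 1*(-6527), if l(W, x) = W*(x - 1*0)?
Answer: -141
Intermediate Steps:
l(W, x) = W*x (l(W, x) = W*(x + 0) = W*x)
(-62*109 + l(9, 10)) - 1*(-6527) = (-62*109 + 9*10) - 1*(-6527) = (-6758 + 90) + 6527 = -6668 + 6527 = -141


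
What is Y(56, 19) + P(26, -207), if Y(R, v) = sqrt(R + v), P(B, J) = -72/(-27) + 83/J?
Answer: 469/207 + 5*sqrt(3) ≈ 10.926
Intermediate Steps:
P(B, J) = 8/3 + 83/J (P(B, J) = -72*(-1/27) + 83/J = 8/3 + 83/J)
Y(56, 19) + P(26, -207) = sqrt(56 + 19) + (8/3 + 83/(-207)) = sqrt(75) + (8/3 + 83*(-1/207)) = 5*sqrt(3) + (8/3 - 83/207) = 5*sqrt(3) + 469/207 = 469/207 + 5*sqrt(3)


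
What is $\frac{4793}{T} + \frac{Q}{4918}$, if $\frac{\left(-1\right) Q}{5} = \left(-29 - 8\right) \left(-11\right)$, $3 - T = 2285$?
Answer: $- \frac{7053961}{2805719} \approx -2.5141$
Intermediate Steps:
$T = -2282$ ($T = 3 - 2285 = -2282$)
$Q = -2035$ ($Q = - 5 \left(-29 - 8\right) \left(-11\right) = - 5 \left(\left(-37\right) \left(-11\right)\right) = \left(-5\right) 407 = -2035$)
$\frac{4793}{T} + \frac{Q}{4918} = \frac{4793}{-2282} - \frac{2035}{4918} = 4793 \left(- \frac{1}{2282}\right) - \frac{2035}{4918} = - \frac{4793}{2282} - \frac{2035}{4918} = - \frac{7053961}{2805719}$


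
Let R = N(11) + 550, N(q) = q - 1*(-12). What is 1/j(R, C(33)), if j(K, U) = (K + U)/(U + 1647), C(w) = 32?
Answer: 1679/605 ≈ 2.7752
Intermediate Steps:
N(q) = 12 + q (N(q) = q + 12 = 12 + q)
R = 573 (R = (12 + 11) + 550 = 23 + 550 = 573)
j(K, U) = (K + U)/(1647 + U)
1/j(R, C(33)) = 1/((573 + 32)/(1647 + 32)) = 1/(605/1679) = 1679/605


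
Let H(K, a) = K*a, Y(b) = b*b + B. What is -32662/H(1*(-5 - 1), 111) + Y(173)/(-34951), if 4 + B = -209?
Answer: 560889353/11638683 ≈ 48.192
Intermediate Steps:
B = -213 (B = -4 - 209 = -213)
Y(b) = -213 + b**2 (Y(b) = b*b - 213 = b**2 - 213 = -213 + b**2)
-32662/H(1*(-5 - 1), 111) + Y(173)/(-34951) = -32662*1/(111*(-5 - 1)) + (-213 + 173**2)/(-34951) = -32662/((1*(-6))*111) + (-213 + 29929)*(-1/34951) = -32662/((-6*111)) + 29716*(-1/34951) = -32662/(-666) - 29716/34951 = -32662*(-1/666) - 29716/34951 = 16331/333 - 29716/34951 = 560889353/11638683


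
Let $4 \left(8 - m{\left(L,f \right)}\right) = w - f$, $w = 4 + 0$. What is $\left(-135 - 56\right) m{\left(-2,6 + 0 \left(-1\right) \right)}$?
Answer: $- \frac{3247}{2} \approx -1623.5$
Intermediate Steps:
$w = 4$
$m{\left(L,f \right)} = 7 + \frac{f}{4}$ ($m{\left(L,f \right)} = 8 - \frac{4 - f}{4} = 8 + \left(-1 + \frac{f}{4}\right) = 7 + \frac{f}{4}$)
$\left(-135 - 56\right) m{\left(-2,6 + 0 \left(-1\right) \right)} = \left(-135 - 56\right) \left(7 + \frac{6 + 0 \left(-1\right)}{4}\right) = - 191 \left(7 + \frac{6 + 0}{4}\right) = - 191 \left(7 + \frac{1}{4} \cdot 6\right) = - 191 \left(7 + \frac{3}{2}\right) = \left(-191\right) \frac{17}{2} = - \frac{3247}{2}$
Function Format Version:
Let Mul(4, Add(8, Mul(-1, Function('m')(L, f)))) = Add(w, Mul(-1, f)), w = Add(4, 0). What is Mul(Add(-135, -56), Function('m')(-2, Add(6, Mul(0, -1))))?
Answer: Rational(-3247, 2) ≈ -1623.5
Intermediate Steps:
w = 4
Function('m')(L, f) = Add(7, Mul(Rational(1, 4), f)) (Function('m')(L, f) = Add(8, Mul(Rational(-1, 4), Add(4, Mul(-1, f)))) = Add(8, Add(-1, Mul(Rational(1, 4), f))) = Add(7, Mul(Rational(1, 4), f)))
Mul(Add(-135, -56), Function('m')(-2, Add(6, Mul(0, -1)))) = Mul(Add(-135, -56), Add(7, Mul(Rational(1, 4), Add(6, Mul(0, -1))))) = Mul(-191, Add(7, Mul(Rational(1, 4), Add(6, 0)))) = Mul(-191, Add(7, Mul(Rational(1, 4), 6))) = Mul(-191, Add(7, Rational(3, 2))) = Mul(-191, Rational(17, 2)) = Rational(-3247, 2)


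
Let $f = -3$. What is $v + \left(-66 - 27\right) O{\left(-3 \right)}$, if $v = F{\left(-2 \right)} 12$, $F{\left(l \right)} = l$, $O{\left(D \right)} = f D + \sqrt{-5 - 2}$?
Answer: $-861 - 93 i \sqrt{7} \approx -861.0 - 246.05 i$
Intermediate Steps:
$O{\left(D \right)} = - 3 D + i \sqrt{7}$ ($O{\left(D \right)} = - 3 D + \sqrt{-5 - 2} = - 3 D + \sqrt{-7} = - 3 D + i \sqrt{7}$)
$v = -24$ ($v = \left(-2\right) 12 = -24$)
$v + \left(-66 - 27\right) O{\left(-3 \right)} = -24 + \left(-66 - 27\right) \left(\left(-3\right) \left(-3\right) + i \sqrt{7}\right) = -24 - 93 \left(9 + i \sqrt{7}\right) = -24 - \left(837 + 93 i \sqrt{7}\right) = -861 - 93 i \sqrt{7}$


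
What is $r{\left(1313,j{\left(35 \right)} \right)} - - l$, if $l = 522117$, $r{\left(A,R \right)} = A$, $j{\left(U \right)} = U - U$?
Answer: $523430$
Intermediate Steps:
$j{\left(U \right)} = 0$
$r{\left(1313,j{\left(35 \right)} \right)} - - l = 1313 - \left(-1\right) 522117 = 1313 - -522117 = 1313 + 522117 = 523430$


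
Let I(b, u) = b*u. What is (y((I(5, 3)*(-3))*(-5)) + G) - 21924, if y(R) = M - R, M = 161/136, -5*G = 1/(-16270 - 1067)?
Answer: -261104148419/11789160 ≈ -22148.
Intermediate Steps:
G = 1/86685 (G = -1/(5*(-16270 - 1067)) = -⅕/(-17337) = -⅕*(-1/17337) = 1/86685 ≈ 1.1536e-5)
M = 161/136 (M = 161*(1/136) = 161/136 ≈ 1.1838)
y(R) = 161/136 - R
(y((I(5, 3)*(-3))*(-5)) + G) - 21924 = ((161/136 - (5*3)*(-3)*(-5)) + 1/86685) - 21924 = ((161/136 - 15*(-3)*(-5)) + 1/86685) - 21924 = ((161/136 - (-45)*(-5)) + 1/86685) - 21924 = ((161/136 - 1*225) + 1/86685) - 21924 = ((161/136 - 225) + 1/86685) - 21924 = (-30439/136 + 1/86685) - 21924 = -2638604579/11789160 - 21924 = -261104148419/11789160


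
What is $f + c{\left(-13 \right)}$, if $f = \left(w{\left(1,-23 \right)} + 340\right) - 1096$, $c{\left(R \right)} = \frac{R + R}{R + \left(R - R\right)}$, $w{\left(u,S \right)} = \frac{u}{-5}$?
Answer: $- \frac{3771}{5} \approx -754.2$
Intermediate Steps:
$w{\left(u,S \right)} = - \frac{u}{5}$ ($w{\left(u,S \right)} = u \left(- \frac{1}{5}\right) = - \frac{u}{5}$)
$c{\left(R \right)} = 2$ ($c{\left(R \right)} = \frac{2 R}{R + 0} = \frac{2 R}{R} = 2$)
$f = - \frac{3781}{5}$ ($f = \left(\left(- \frac{1}{5}\right) 1 + 340\right) - 1096 = \left(- \frac{1}{5} + 340\right) - 1096 = \frac{1699}{5} - 1096 = - \frac{3781}{5} \approx -756.2$)
$f + c{\left(-13 \right)} = - \frac{3781}{5} + 2 = - \frac{3771}{5}$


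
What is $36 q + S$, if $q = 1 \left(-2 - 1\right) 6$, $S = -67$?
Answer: $-715$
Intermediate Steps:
$q = -18$ ($q = 1 \left(-3\right) 6 = \left(-3\right) 6 = -18$)
$36 q + S = 36 \left(-18\right) - 67 = -648 - 67 = -715$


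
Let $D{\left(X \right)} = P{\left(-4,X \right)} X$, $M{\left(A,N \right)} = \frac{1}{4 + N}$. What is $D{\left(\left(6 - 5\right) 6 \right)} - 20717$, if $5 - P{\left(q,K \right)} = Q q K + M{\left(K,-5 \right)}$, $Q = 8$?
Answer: $-19529$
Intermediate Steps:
$P{\left(q,K \right)} = 6 - 8 K q$ ($P{\left(q,K \right)} = 5 - \left(8 q K + \frac{1}{4 - 5}\right) = 5 - \left(8 K q + \frac{1}{-1}\right) = 5 - \left(8 K q - 1\right) = 5 - \left(-1 + 8 K q\right) = 6 - 8 K q$)
$D{\left(X \right)} = X \left(6 + 32 X\right)$ ($D{\left(X \right)} = \left(6 - 8 X \left(-4\right)\right) X = \left(6 + 32 X\right) X = X \left(6 + 32 X\right)$)
$D{\left(\left(6 - 5\right) 6 \right)} - 20717 = 2 \left(6 - 5\right) 6 \left(3 + 16 \left(6 - 5\right) 6\right) - 20717 = 2 \cdot 1 \cdot 6 \left(3 + 16 \cdot 1 \cdot 6\right) - 20717 = 2 \cdot 6 \left(3 + 16 \cdot 6\right) - 20717 = 2 \cdot 6 \left(3 + 96\right) - 20717 = 2 \cdot 6 \cdot 99 - 20717 = 1188 - 20717 = -19529$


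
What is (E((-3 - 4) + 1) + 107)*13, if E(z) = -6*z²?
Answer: -1417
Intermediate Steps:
(E((-3 - 4) + 1) + 107)*13 = (-6*((-3 - 4) + 1)² + 107)*13 = (-6*(-7 + 1)² + 107)*13 = (-6*(-6)² + 107)*13 = (-6*36 + 107)*13 = (-216 + 107)*13 = -109*13 = -1417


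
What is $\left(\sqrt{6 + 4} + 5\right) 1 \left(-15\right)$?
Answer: $-75 - 15 \sqrt{10} \approx -122.43$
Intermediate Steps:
$\left(\sqrt{6 + 4} + 5\right) 1 \left(-15\right) = \left(\sqrt{10} + 5\right) 1 \left(-15\right) = \left(5 + \sqrt{10}\right) 1 \left(-15\right) = \left(5 + \sqrt{10}\right) \left(-15\right) = -75 - 15 \sqrt{10}$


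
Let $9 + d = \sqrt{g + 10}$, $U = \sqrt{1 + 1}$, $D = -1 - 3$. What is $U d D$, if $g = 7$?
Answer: $4 \sqrt{2} \left(9 - \sqrt{17}\right) \approx 27.588$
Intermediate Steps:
$D = -4$
$U = \sqrt{2} \approx 1.4142$
$d = -9 + \sqrt{17}$ ($d = -9 + \sqrt{7 + 10} = -9 + \sqrt{17} \approx -4.8769$)
$U d D = \sqrt{2} \left(-9 + \sqrt{17}\right) \left(-4\right) = - 4 \sqrt{2} \left(-9 + \sqrt{17}\right)$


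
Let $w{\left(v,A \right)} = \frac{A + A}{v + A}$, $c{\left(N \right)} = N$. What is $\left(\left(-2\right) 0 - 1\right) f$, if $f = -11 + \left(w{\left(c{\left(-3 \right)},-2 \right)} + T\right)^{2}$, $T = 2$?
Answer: $\frac{79}{25} \approx 3.16$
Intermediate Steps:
$w{\left(v,A \right)} = \frac{2 A}{A + v}$
$f = - \frac{79}{25}$ ($f = -11 + \left(2 \left(-2\right) \frac{1}{-2 - 3} + 2\right)^{2} = -11 + \left(2 \left(-2\right) \frac{1}{-5} + 2\right)^{2} = -11 + \left(2 \left(-2\right) \left(- \frac{1}{5}\right) + 2\right)^{2} = -11 + \left(\frac{4}{5} + 2\right)^{2} = -11 + \left(\frac{14}{5}\right)^{2} = -11 + \frac{196}{25} = - \frac{79}{25} \approx -3.16$)
$\left(\left(-2\right) 0 - 1\right) f = \left(\left(-2\right) 0 - 1\right) \left(- \frac{79}{25}\right) = \left(0 - 1\right) \left(- \frac{79}{25}\right) = \left(-1\right) \left(- \frac{79}{25}\right) = \frac{79}{25}$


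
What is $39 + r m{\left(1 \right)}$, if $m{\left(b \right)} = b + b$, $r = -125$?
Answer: $-211$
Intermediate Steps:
$m{\left(b \right)} = 2 b$
$39 + r m{\left(1 \right)} = 39 - 125 \cdot 2 \cdot 1 = 39 - 250 = -211$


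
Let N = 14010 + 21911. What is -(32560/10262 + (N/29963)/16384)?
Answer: -7992260844411/2518878666752 ≈ -3.1729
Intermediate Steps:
N = 35921
-(32560/10262 + (N/29963)/16384) = -(32560/10262 + (35921/29963)/16384) = -(32560*(1/10262) + (35921*(1/29963))*(1/16384)) = -(16280/5131 + (35921/29963)*(1/16384)) = -(16280/5131 + 35921/490913792) = -1*7992260844411/2518878666752 = -7992260844411/2518878666752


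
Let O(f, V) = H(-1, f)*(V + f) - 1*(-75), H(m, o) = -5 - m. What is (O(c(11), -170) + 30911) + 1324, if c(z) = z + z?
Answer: 32902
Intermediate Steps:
c(z) = 2*z
O(f, V) = 75 - 4*V - 4*f (O(f, V) = (-5 - 1*(-1))*(V + f) - 1*(-75) = (-5 + 1)*(V + f) + 75 = -4*(V + f) + 75 = (-4*V - 4*f) + 75 = 75 - 4*V - 4*f)
(O(c(11), -170) + 30911) + 1324 = ((75 - 4*(-170) - 8*11) + 30911) + 1324 = ((75 + 680 - 4*22) + 30911) + 1324 = ((75 + 680 - 88) + 30911) + 1324 = (667 + 30911) + 1324 = 31578 + 1324 = 32902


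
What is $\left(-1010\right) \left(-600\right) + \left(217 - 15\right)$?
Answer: $606202$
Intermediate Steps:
$\left(-1010\right) \left(-600\right) + \left(217 - 15\right) = 606000 + 202 = 606202$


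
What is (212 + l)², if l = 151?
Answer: 131769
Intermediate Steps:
(212 + l)² = (212 + 151)² = 363² = 131769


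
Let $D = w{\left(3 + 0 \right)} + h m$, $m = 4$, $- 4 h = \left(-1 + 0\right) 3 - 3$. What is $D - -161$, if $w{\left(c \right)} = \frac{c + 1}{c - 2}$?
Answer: $171$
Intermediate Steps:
$w{\left(c \right)} = \frac{1 + c}{-2 + c}$
$h = \frac{3}{2}$ ($h = - \frac{\left(-1 + 0\right) 3 - 3}{4} = - \frac{\left(-1\right) 3 - 3}{4} = - \frac{-3 - 3}{4} = \left(- \frac{1}{4}\right) \left(-6\right) = \frac{3}{2} \approx 1.5$)
$D = 10$ ($D = \frac{1 + \left(3 + 0\right)}{-2 + \left(3 + 0\right)} + \frac{3}{2} \cdot 4 = \frac{1 + 3}{-2 + 3} + 6 = 1^{-1} \cdot 4 + 6 = 1 \cdot 4 + 6 = 4 + 6 = 10$)
$D - -161 = 10 - -161 = 10 + 161 = 171$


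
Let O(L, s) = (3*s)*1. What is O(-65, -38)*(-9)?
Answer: 1026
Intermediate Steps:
O(L, s) = 3*s
O(-65, -38)*(-9) = (3*(-38))*(-9) = -114*(-9) = 1026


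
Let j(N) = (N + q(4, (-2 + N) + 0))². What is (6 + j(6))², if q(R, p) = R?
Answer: 11236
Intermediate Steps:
j(N) = (4 + N)² (j(N) = (N + 4)² = (4 + N)²)
(6 + j(6))² = (6 + (4 + 6)²)² = (6 + 10²)² = (6 + 100)² = 106² = 11236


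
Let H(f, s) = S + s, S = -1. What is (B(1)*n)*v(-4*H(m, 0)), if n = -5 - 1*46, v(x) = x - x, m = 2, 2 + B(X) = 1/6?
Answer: 0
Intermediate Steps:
B(X) = -11/6 (B(X) = -2 + 1/6 = -11/6)
H(f, s) = -1 + s
v(x) = 0
n = -51 (n = -5 - 46 = -51)
(B(1)*n)*v(-4*H(m, 0)) = -11/6*(-51)*0 = (187/2)*0 = 0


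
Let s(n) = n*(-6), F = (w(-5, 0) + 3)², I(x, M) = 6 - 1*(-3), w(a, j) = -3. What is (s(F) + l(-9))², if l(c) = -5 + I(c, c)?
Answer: 16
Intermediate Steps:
I(x, M) = 9 (I(x, M) = 6 + 3 = 9)
F = 0 (F = (-3 + 3)² = 0² = 0)
s(n) = -6*n
l(c) = 4 (l(c) = -5 + 9 = 4)
(s(F) + l(-9))² = (-6*0 + 4)² = (0 + 4)² = 4² = 16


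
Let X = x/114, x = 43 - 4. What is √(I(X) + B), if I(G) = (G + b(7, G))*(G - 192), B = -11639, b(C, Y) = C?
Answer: I*√18838673/38 ≈ 114.22*I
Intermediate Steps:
x = 39
X = 13/38 (X = 39/114 = 39*(1/114) = 13/38 ≈ 0.34211)
I(G) = (-192 + G)*(7 + G) (I(G) = (G + 7)*(G - 192) = (7 + G)*(-192 + G) = (-192 + G)*(7 + G))
√(I(X) + B) = √((-1344 + (13/38)² - 185*13/38) - 11639) = √((-1344 + 169/1444 - 2405/38) - 11639) = √(-2031957/1444 - 11639) = √(-18838673/1444) = I*√18838673/38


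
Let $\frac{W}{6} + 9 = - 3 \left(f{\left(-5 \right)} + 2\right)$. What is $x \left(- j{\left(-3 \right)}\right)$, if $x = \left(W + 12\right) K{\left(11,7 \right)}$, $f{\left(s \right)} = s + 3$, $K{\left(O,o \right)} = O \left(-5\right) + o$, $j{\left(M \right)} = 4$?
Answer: $-8064$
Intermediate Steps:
$K{\left(O,o \right)} = o - 5 O$ ($K{\left(O,o \right)} = - 5 O + o = o - 5 O$)
$f{\left(s \right)} = 3 + s$
$W = -54$ ($W = -54 + 6 \left(- 3 \left(\left(3 - 5\right) + 2\right)\right) = -54 + 6 \left(- 3 \left(-2 + 2\right)\right) = -54 + 6 \left(\left(-3\right) 0\right) = -54 + 6 \cdot 0 = -54 + 0 = -54$)
$x = 2016$ ($x = \left(-54 + 12\right) \left(7 - 55\right) = - 42 \left(7 - 55\right) = \left(-42\right) \left(-48\right) = 2016$)
$x \left(- j{\left(-3 \right)}\right) = 2016 \left(\left(-1\right) 4\right) = 2016 \left(-4\right) = -8064$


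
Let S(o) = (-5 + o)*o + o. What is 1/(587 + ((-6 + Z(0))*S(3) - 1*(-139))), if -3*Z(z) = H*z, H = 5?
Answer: 1/744 ≈ 0.0013441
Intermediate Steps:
Z(z) = -5*z/3
S(o) = o + o*(-5 + o) (S(o) = o*(-5 + o) + o = o + o*(-5 + o))
1/(587 + ((-6 + Z(0))*S(3) - 1*(-139))) = 1/(587 + ((-6 - 5/3*0)*(3*(-4 + 3)) - 1*(-139))) = 1/(587 + ((-6 + 0)*(3*(-1)) + 139)) = 1/(587 + (-6*(-3) + 139)) = 1/(587 + (18 + 139)) = 1/(587 + 157) = 1/744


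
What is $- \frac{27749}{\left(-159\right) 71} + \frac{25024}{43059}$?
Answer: $\frac{164148903}{54010339} \approx 3.0392$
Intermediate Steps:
$- \frac{27749}{\left(-159\right) 71} + \frac{25024}{43059} = - \frac{27749}{-11289} + 25024 \cdot \frac{1}{43059} = \left(-27749\right) \left(- \frac{1}{11289}\right) + \frac{25024}{43059} = \frac{27749}{11289} + \frac{25024}{43059} = \frac{164148903}{54010339}$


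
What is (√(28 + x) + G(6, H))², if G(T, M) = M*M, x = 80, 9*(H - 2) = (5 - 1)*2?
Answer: 1165564/6561 + 2704*√3/27 ≈ 351.11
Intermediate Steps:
H = 26/9 (H = 2 + ((5 - 1)*2)/9 = 2 + (4*2)/9 = 2 + (⅑)*8 = 2 + 8/9 = 26/9 ≈ 2.8889)
G(T, M) = M²
(√(28 + x) + G(6, H))² = (√(28 + 80) + (26/9)²)² = (√108 + 676/81)² = (6*√3 + 676/81)² = (676/81 + 6*√3)²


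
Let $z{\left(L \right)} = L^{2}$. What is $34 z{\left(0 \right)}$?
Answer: $0$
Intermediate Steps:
$34 z{\left(0 \right)} = 34 \cdot 0^{2} = 34 \cdot 0 = 0$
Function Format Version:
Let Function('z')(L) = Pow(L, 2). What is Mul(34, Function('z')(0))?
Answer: 0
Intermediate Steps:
Mul(34, Function('z')(0)) = Mul(34, Pow(0, 2)) = Mul(34, 0) = 0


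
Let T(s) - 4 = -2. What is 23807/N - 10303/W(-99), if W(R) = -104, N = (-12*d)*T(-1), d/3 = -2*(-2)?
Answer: 61417/3744 ≈ 16.404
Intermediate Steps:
d = 12 (d = 3*(-2*(-2)) = 3*4 = 12)
T(s) = 2 (T(s) = 4 - 2 = 2)
N = -288 (N = -12*12*2 = -144*2 = -288)
23807/N - 10303/W(-99) = 23807/(-288) - 10303/(-104) = 23807*(-1/288) - 10303*(-1/104) = -23807/288 + 10303/104 = 61417/3744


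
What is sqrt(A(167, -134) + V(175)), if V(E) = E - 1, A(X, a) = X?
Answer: sqrt(341) ≈ 18.466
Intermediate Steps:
V(E) = -1 + E
sqrt(A(167, -134) + V(175)) = sqrt(167 + (-1 + 175)) = sqrt(167 + 174) = sqrt(341)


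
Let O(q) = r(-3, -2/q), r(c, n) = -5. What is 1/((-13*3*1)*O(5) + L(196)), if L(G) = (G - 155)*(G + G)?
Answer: 1/16267 ≈ 6.1474e-5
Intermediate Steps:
O(q) = -5
L(G) = 2*G*(-155 + G) (L(G) = (-155 + G)*(2*G) = 2*G*(-155 + G))
1/((-13*3*1)*O(5) + L(196)) = 1/((-13*3*1)*(-5) + 2*196*(-155 + 196)) = 1/(-39*1*(-5) + 2*196*41) = 1/(-39*(-5) + 16072) = 1/(195 + 16072) = 1/16267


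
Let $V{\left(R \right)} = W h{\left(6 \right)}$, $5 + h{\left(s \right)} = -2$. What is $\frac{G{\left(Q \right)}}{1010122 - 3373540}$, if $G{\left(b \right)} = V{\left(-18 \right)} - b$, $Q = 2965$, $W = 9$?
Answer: $\frac{1514}{1181709} \approx 0.0012812$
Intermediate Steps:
$h{\left(s \right)} = -7$ ($h{\left(s \right)} = -5 - 2 = -7$)
$V{\left(R \right)} = -63$ ($V{\left(R \right)} = 9 \left(-7\right) = -63$)
$G{\left(b \right)} = -63 - b$
$\frac{G{\left(Q \right)}}{1010122 - 3373540} = \frac{-63 - 2965}{1010122 - 3373540} = \frac{-63 - 2965}{-2363418} = \left(-3028\right) \left(- \frac{1}{2363418}\right) = \frac{1514}{1181709}$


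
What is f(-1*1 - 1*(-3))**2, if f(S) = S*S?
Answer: 16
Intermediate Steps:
f(S) = S**2
f(-1*1 - 1*(-3))**2 = ((-1*1 - 1*(-3))**2)**2 = ((-1 + 3)**2)**2 = (2**2)**2 = 4**2 = 16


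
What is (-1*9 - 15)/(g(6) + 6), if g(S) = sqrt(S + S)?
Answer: -6 + 2*sqrt(3) ≈ -2.5359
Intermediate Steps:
g(S) = sqrt(2)*sqrt(S) (g(S) = sqrt(2*S) = sqrt(2)*sqrt(S))
(-1*9 - 15)/(g(6) + 6) = (-1*9 - 15)/(sqrt(2)*sqrt(6) + 6) = (-9 - 15)/(2*sqrt(3) + 6) = -24/(6 + 2*sqrt(3))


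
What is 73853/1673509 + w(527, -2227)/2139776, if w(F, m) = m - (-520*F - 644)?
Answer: 613988118541/3580934393984 ≈ 0.17146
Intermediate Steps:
w(F, m) = 644 + m + 520*F (w(F, m) = m - (-644 - 520*F) = m + (644 + 520*F) = 644 + m + 520*F)
73853/1673509 + w(527, -2227)/2139776 = 73853/1673509 + (644 - 2227 + 520*527)/2139776 = 73853*(1/1673509) + (644 - 2227 + 274040)*(1/2139776) = 73853/1673509 + 272457*(1/2139776) = 73853/1673509 + 272457/2139776 = 613988118541/3580934393984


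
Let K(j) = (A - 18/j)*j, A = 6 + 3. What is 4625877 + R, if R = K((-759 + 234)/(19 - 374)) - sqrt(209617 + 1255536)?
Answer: 328436934/71 - sqrt(1465153) ≈ 4.6247e+6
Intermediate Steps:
A = 9
K(j) = j*(9 - 18/j) (K(j) = (9 - 18/j)*j = j*(9 - 18/j))
R = -333/71 - sqrt(1465153) (R = (-18 + 9*((-759 + 234)/(19 - 374))) - sqrt(209617 + 1255536) = (-18 + 9*(-525/(-355))) - sqrt(1465153) = (-18 + 9*(-525*(-1/355))) - sqrt(1465153) = (-18 + 9*(105/71)) - sqrt(1465153) = (-18 + 945/71) - sqrt(1465153) = -333/71 - sqrt(1465153) ≈ -1215.1)
4625877 + R = 4625877 + (-333/71 - sqrt(1465153)) = 328436934/71 - sqrt(1465153)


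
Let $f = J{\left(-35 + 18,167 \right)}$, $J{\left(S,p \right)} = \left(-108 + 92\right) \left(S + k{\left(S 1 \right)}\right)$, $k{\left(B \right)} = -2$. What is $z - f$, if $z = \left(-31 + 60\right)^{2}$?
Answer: $537$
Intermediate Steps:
$z = 841$ ($z = 29^{2} = 841$)
$J{\left(S,p \right)} = 32 - 16 S$ ($J{\left(S,p \right)} = \left(-108 + 92\right) \left(S - 2\right) = - 16 \left(-2 + S\right) = 32 - 16 S$)
$f = 304$ ($f = 32 - 16 \left(-35 + 18\right) = 32 - -272 = 32 + 272 = 304$)
$z - f = 841 - 304 = 537$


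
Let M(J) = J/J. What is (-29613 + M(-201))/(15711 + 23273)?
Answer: -673/886 ≈ -0.75959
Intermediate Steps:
M(J) = 1
(-29613 + M(-201))/(15711 + 23273) = (-29613 + 1)/(15711 + 23273) = -29612/38984 = -29612*1/38984 = -673/886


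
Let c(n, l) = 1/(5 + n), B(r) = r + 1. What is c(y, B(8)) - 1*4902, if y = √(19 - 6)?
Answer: -58819/12 - √13/12 ≈ -4901.9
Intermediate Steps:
B(r) = 1 + r
y = √13 ≈ 3.6056
c(y, B(8)) - 1*4902 = 1/(5 + √13) - 1*4902 = 1/(5 + √13) - 4902 = -4902 + 1/(5 + √13)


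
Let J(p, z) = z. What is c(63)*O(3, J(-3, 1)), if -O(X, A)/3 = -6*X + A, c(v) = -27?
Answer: -1377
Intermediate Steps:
O(X, A) = -3*A + 18*X (O(X, A) = -3*(-6*X + A) = -3*(A - 6*X) = -3*A + 18*X)
c(63)*O(3, J(-3, 1)) = -27*(-3*1 + 18*3) = -27*(-3 + 54) = -27*51 = -1377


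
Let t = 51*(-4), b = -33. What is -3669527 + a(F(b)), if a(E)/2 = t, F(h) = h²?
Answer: -3669935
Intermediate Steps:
t = -204
a(E) = -408 (a(E) = 2*(-204) = -408)
-3669527 + a(F(b)) = -3669527 - 408 = -3669935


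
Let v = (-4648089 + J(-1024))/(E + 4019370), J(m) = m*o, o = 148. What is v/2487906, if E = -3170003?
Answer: -4799641/2113145255502 ≈ -2.2713e-6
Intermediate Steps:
J(m) = 148*m (J(m) = m*148 = 148*m)
v = -4799641/849367 (v = (-4648089 + 148*(-1024))/(-3170003 + 4019370) = (-4648089 - 151552)/849367 = -4799641*1/849367 = -4799641/849367 ≈ -5.6508)
v/2487906 = -4799641/849367/2487906 = -4799641/849367*1/2487906 = -4799641/2113145255502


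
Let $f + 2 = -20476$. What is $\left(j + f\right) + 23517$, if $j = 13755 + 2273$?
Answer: $19067$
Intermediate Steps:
$f = -20478$ ($f = -2 - 20476 = -20478$)
$j = 16028$
$\left(j + f\right) + 23517 = \left(16028 - 20478\right) + 23517 = -4450 + 23517 = 19067$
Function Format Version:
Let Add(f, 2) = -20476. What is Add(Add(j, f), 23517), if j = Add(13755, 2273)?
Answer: 19067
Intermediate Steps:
f = -20478 (f = Add(-2, -20476) = -20478)
j = 16028
Add(Add(j, f), 23517) = Add(Add(16028, -20478), 23517) = Add(-4450, 23517) = 19067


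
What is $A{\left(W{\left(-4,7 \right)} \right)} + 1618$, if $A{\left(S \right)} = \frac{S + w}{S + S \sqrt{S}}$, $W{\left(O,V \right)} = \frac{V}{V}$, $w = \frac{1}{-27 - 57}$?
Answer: $\frac{271907}{168} \approx 1618.5$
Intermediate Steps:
$w = - \frac{1}{84}$ ($w = \frac{1}{-84} = - \frac{1}{84} \approx -0.011905$)
$W{\left(O,V \right)} = 1$
$A{\left(S \right)} = \frac{- \frac{1}{84} + S}{S + S^{\frac{3}{2}}}$ ($A{\left(S \right)} = \frac{S - \frac{1}{84}}{S + S \sqrt{S}} = \frac{- \frac{1}{84} + S}{S + S^{\frac{3}{2}}}$)
$A{\left(W{\left(-4,7 \right)} \right)} + 1618 = \frac{- \frac{1}{84} + 1}{1 + 1^{\frac{3}{2}}} + 1618 = \frac{1}{1 + 1} \cdot \frac{83}{84} + 1618 = \frac{1}{2} \cdot \frac{83}{84} + 1618 = \frac{83}{168} + 1618 = \frac{271907}{168}$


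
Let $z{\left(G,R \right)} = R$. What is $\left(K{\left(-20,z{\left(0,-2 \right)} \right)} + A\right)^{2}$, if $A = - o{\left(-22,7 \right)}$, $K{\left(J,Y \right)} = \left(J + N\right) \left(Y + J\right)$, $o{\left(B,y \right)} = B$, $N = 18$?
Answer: $4356$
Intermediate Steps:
$K{\left(J,Y \right)} = \left(18 + J\right) \left(J + Y\right)$ ($K{\left(J,Y \right)} = \left(J + 18\right) \left(Y + J\right) = \left(18 + J\right) \left(J + Y\right)$)
$A = 22$ ($A = \left(-1\right) \left(-22\right) = 22$)
$\left(K{\left(-20,z{\left(0,-2 \right)} \right)} + A\right)^{2} = \left(\left(\left(-20\right)^{2} + 18 \left(-20\right) + 18 \left(-2\right) - -40\right) + 22\right)^{2} = \left(\left(400 - 360 - 36 + 40\right) + 22\right)^{2} = \left(44 + 22\right)^{2} = 66^{2} = 4356$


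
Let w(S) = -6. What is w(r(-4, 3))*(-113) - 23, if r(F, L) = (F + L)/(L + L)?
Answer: 655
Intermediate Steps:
r(F, L) = (F + L)/(2*L) (r(F, L) = (F + L)/((2*L)) = (F + L)*(1/(2*L)) = (F + L)/(2*L))
w(r(-4, 3))*(-113) - 23 = -6*(-113) - 23 = 678 - 23 = 655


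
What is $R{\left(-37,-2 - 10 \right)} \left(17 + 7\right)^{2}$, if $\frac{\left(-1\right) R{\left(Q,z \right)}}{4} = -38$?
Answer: $87552$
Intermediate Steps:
$R{\left(Q,z \right)} = 152$ ($R{\left(Q,z \right)} = \left(-4\right) \left(-38\right) = 152$)
$R{\left(-37,-2 - 10 \right)} \left(17 + 7\right)^{2} = 152 \left(17 + 7\right)^{2} = 152 \cdot 24^{2} = 152 \cdot 576 = 87552$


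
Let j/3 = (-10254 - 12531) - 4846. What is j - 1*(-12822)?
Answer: -70071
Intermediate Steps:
j = -82893 (j = 3*((-10254 - 12531) - 4846) = 3*(-22785 - 4846) = 3*(-27631) = -82893)
j - 1*(-12822) = -82893 - 1*(-12822) = -82893 + 12822 = -70071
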